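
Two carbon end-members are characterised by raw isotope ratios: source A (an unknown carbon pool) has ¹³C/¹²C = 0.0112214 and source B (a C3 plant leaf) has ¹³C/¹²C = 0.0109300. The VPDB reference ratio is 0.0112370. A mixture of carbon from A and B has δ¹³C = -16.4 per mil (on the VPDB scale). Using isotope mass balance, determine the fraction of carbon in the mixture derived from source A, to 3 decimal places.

0.421

δ_A = (0.0112214/0.0112370 − 1)×1000 = (0.998612 − 1)×1000 = -1.388 per mil
δ_B = (0.0109300/0.0112370 − 1)×1000 = (0.972680 − 1)×1000 = -27.320 per mil
f_A = (δ_mix − δ_B)/(δ_A − δ_B) = (-16.4 − (-27.320))/(-1.388 − (-27.320))
f_A = 10.920 / 25.932 = 0.4211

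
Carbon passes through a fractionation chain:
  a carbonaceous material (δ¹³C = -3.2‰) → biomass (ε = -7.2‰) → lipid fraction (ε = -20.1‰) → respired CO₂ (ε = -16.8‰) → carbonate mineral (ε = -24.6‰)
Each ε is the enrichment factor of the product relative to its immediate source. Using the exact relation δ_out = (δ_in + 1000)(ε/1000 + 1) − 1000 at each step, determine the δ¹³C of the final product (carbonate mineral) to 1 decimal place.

step 1: δ = (-3.20 + 1000)·(-7.2/1000 + 1) − 1000 = -10.38‰
step 2: δ = (-10.38 + 1000)·(-20.1/1000 + 1) − 1000 = -30.27‰
step 3: δ = (-30.27 + 1000)·(-16.8/1000 + 1) − 1000 = -46.56‰
step 4: δ = (-46.56 + 1000)·(-24.6/1000 + 1) − 1000 = -70.01‰

-70.0‰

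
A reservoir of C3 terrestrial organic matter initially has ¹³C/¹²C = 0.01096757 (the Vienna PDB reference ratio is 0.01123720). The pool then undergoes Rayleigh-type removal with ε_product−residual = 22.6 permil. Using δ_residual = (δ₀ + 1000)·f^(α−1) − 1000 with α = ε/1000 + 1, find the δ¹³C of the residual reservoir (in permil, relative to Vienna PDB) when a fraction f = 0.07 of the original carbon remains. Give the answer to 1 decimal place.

δ₀ = (0.01096757/0.01123720 − 1)×1000 = (0.976006 − 1)×1000 = -23.994 permil
α − 1 = ε/1000 = 0.0226
f^(α−1) = 0.07^(0.0226) = 0.941671
δ_res = (-23.994 + 1000) × 0.941671 − 1000 = 919.076 − 1000 = -80.92 permil

-80.9 permil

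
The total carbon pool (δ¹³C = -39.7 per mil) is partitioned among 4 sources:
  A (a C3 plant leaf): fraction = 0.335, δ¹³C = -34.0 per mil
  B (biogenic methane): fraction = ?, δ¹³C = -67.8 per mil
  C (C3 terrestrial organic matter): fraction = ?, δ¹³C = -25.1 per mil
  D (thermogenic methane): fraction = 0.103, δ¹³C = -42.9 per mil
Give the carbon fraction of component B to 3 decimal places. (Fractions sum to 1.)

0.229

Let f_B and f_C be the unknown fractions; fractions sum to 1 so f_B + f_C = 0.562.
Mass balance: Σ fᵢ·δᵢ = δ_bulk ⇒ f_B·(-67.8) + f_C·(-25.1) = -39.7 − (-15.809) = -23.891
Substitute f_C = 0.562 − f_B:
f_B·(-67.8 − -25.1) = -23.891 − 0.562×(-25.1) = -9.785
f_B = -9.785 / -42.7 = 0.2292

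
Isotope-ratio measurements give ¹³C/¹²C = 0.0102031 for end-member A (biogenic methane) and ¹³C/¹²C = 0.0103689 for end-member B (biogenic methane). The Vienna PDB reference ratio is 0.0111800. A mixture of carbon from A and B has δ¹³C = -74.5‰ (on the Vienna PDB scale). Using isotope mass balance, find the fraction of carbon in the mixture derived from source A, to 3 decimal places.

0.132

δ_A = (0.0102031/0.0111800 − 1)×1000 = (0.912621 − 1)×1000 = -87.379‰
δ_B = (0.0103689/0.0111800 − 1)×1000 = (0.927451 − 1)×1000 = -72.549‰
f_A = (δ_mix − δ_B)/(δ_A − δ_B) = (-74.5 − (-72.549))/(-87.379 − (-72.549))
f_A = -1.951 / -14.830 = 0.1315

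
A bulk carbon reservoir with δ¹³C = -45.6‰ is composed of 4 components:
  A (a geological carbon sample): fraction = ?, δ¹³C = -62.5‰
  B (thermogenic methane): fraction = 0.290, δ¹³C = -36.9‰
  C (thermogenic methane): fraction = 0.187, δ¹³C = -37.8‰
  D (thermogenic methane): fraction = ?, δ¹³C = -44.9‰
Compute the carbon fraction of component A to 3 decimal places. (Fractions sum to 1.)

0.247

Let f_A and f_D be the unknown fractions; fractions sum to 1 so f_A + f_D = 0.523.
Mass balance: Σ fᵢ·δᵢ = δ_bulk ⇒ f_A·(-62.5) + f_D·(-44.9) = -45.6 − (-17.770) = -27.830
Substitute f_D = 0.523 − f_A:
f_A·(-62.5 − -44.9) = -27.830 − 0.523×(-44.9) = -4.348
f_A = -4.348 / -17.6 = 0.2470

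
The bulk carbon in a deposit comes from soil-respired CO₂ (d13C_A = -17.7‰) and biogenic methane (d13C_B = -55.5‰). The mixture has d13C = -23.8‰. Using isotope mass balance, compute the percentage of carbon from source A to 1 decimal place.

δ_mix = f_A·δ_A + (1 − f_A)·δ_B  ⇒  f_A = (δ_mix − δ_B)/(δ_A − δ_B)
f_A = (-23.8 − (-55.5)) / (-17.7 − (-55.5))
f_A = 31.7 / 37.8 = 0.8386

83.9%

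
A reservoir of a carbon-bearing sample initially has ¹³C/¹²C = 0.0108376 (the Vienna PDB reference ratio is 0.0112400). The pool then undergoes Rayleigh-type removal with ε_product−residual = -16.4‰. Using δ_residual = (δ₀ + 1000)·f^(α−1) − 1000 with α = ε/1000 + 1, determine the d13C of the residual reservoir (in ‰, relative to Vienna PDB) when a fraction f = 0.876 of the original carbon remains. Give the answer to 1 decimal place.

δ₀ = (0.0108376/0.0112400 − 1)×1000 = (0.964199 − 1)×1000 = -35.801‰
α − 1 = ε/1000 = -0.0164
f^(α−1) = 0.876^(-0.0164) = 1.002174
δ_res = (-35.801 + 1000) × 1.002174 − 1000 = 966.295 − 1000 = -33.70‰

-33.7‰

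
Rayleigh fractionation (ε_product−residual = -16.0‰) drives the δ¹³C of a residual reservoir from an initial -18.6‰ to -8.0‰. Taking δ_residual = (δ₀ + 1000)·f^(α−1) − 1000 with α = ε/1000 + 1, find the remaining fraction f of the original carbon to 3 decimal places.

0.511

α − 1 = ε/1000 = -0.0160
(δ_res + 1000)/(δ₀ + 1000) = (-8.0 + 1000)/(-18.6 + 1000) = 992.0/981.4 = 1.010801
f = 1.010801^(1/-0.0160) = exp(ln(1.010801)/-0.0160) = exp(0.01074/-0.0160)
f = exp(-0.6714) = 0.5110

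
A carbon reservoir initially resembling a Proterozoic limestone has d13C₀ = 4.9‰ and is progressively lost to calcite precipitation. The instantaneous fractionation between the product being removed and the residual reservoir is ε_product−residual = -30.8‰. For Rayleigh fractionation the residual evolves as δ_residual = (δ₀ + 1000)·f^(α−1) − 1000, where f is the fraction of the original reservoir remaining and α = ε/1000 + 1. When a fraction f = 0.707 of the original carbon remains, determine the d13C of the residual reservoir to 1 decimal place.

15.7‰

Rayleigh residual: δ_res = (δ₀ + 1000)·f^(α−1) − 1000
α = ε/1000 + 1 = 0.96920, so α − 1 = -0.03080
f^(α−1) = 0.707^(-0.03080) = 1.010736
δ_res = (4.9 + 1000) × 1.010736 − 1000 = 1015.689 − 1000 = 15.69‰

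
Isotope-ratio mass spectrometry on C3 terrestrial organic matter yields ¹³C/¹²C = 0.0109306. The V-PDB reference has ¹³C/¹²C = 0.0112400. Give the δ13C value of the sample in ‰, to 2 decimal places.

δ13C = (R_sample / R_standard − 1) × 1000
R_sample / R_standard = 0.0109306 / 0.0112400 = 0.972473
δ13C = (0.972473 − 1) × 1000 = -27.527‰

-27.53‰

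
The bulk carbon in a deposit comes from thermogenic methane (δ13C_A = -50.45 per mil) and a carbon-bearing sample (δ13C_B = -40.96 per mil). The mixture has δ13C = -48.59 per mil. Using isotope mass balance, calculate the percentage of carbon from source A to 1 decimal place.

δ_mix = f_A·δ_A + (1 − f_A)·δ_B  ⇒  f_A = (δ_mix − δ_B)/(δ_A − δ_B)
f_A = (-48.59 − (-40.96)) / (-50.45 − (-40.96))
f_A = -7.63 / -9.49 = 0.8040

80.4%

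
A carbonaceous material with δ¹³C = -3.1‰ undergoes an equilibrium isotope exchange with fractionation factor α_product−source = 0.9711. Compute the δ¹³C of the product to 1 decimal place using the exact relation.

δ_product = (δ_source + 1000)·α − 1000
δ_product = (-3.1 + 1000) × 0.9711 − 1000
δ_product = 968.090 − 1000 = -31.91‰

-31.9‰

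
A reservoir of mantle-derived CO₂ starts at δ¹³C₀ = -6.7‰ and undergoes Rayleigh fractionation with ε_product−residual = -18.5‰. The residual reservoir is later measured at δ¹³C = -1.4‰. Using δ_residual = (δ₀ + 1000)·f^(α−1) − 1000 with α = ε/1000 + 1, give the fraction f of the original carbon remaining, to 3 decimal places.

α − 1 = ε/1000 = -0.0185
(δ_res + 1000)/(δ₀ + 1000) = (-1.4 + 1000)/(-6.7 + 1000) = 998.6/993.3 = 1.005336
f = 1.005336^(1/-0.0185) = exp(ln(1.005336)/-0.0185) = exp(0.00532/-0.0185)
f = exp(-0.2877) = 0.7500

0.750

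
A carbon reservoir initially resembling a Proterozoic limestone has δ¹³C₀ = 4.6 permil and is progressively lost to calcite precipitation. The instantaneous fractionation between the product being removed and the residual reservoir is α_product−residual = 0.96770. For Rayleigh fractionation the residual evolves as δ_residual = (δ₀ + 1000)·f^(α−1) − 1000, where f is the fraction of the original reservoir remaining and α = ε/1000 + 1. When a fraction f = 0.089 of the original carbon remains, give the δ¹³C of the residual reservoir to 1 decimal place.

86.2 permil

Rayleigh residual: δ_res = (δ₀ + 1000)·f^(α−1) − 1000
α − 1 = -0.03230
f^(α−1) = 0.089^(-0.03230) = 1.081271
δ_res = (4.6 + 1000) × 1.081271 − 1000 = 1086.245 − 1000 = 86.25 permil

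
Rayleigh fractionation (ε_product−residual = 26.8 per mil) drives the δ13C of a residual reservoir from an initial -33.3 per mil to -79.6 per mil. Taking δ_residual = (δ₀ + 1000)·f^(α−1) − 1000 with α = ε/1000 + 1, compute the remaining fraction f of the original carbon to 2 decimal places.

0.16

α − 1 = ε/1000 = 0.0268
(δ_res + 1000)/(δ₀ + 1000) = (-79.6 + 1000)/(-33.3 + 1000) = 920.4/966.7 = 0.952105
f = 0.952105^(1/0.0268) = exp(ln(0.952105)/0.0268) = exp(-0.04908/0.0268)
f = exp(-1.8313) = 0.1602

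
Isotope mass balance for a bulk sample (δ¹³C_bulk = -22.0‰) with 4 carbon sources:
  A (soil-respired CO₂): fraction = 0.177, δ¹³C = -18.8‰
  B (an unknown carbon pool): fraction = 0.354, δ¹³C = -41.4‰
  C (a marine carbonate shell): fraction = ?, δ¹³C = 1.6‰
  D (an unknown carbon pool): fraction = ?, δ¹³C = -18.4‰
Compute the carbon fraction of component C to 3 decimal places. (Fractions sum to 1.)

Let f_C and f_D be the unknown fractions; fractions sum to 1 so f_C + f_D = 0.469.
Mass balance: Σ fᵢ·δᵢ = δ_bulk ⇒ f_C·(1.6) + f_D·(-18.4) = -22.0 − (-17.983) = -4.017
Substitute f_D = 0.469 − f_C:
f_C·(1.6 − -18.4) = -4.017 − 0.469×(-18.4) = 4.613
f_C = 4.613 / 20.0 = 0.2306

0.231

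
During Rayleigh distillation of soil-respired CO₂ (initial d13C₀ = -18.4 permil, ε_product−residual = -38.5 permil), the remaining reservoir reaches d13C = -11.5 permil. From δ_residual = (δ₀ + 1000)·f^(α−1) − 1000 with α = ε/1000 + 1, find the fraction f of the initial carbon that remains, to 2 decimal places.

0.83

α − 1 = ε/1000 = -0.0385
(δ_res + 1000)/(δ₀ + 1000) = (-11.5 + 1000)/(-18.4 + 1000) = 988.5/981.6 = 1.007029
f = 1.007029^(1/-0.0385) = exp(ln(1.007029)/-0.0385) = exp(0.00700/-0.0385)
f = exp(-0.1819) = 0.8337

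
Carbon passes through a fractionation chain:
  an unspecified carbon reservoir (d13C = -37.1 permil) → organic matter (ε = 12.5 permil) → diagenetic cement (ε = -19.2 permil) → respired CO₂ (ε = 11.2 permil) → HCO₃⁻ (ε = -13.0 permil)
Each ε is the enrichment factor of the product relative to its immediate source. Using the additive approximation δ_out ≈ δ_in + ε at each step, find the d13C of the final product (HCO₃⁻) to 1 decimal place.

step 1: δ ≈ -37.1 + (12.5) = -24.6 permil
step 2: δ ≈ -24.6 + (-19.2) = -43.8 permil
step 3: δ ≈ -43.8 + (11.2) = -32.6 permil
step 4: δ ≈ -32.6 + (-13.0) = -45.6 permil

-45.6 permil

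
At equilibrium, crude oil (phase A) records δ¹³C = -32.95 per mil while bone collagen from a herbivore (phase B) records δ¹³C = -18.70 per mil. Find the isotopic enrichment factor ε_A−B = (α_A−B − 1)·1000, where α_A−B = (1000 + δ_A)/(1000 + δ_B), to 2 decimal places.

-14.52 per mil

α_A−B = (1000 + -32.95) / (1000 + -18.70) = 967.05 / 981.30 = 0.985478
ε_A−B = (0.985478 − 1) × 1000 = -14.522 per mil
(The approximation ε ≈ δ_A − δ_B would give -14.25 per mil.)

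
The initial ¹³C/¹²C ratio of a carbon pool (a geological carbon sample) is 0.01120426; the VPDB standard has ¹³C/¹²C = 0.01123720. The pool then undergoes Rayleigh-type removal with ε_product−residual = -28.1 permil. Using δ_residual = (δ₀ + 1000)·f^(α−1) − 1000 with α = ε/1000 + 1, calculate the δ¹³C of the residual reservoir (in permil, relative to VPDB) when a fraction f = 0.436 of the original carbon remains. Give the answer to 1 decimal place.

20.6 permil

δ₀ = (0.01120426/0.01123720 − 1)×1000 = (0.997069 − 1)×1000 = -2.931 permil
α − 1 = ε/1000 = -0.0281
f^(α−1) = 0.436^(-0.0281) = 1.023600
δ_res = (-2.931 + 1000) × 1.023600 − 1000 = 1020.600 − 1000 = 20.60 permil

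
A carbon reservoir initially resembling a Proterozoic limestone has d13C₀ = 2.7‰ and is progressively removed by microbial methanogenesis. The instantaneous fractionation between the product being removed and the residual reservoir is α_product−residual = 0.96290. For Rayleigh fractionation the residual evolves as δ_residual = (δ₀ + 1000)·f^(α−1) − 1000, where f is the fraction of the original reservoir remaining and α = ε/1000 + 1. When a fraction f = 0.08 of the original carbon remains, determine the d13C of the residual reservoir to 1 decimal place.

101.2‰

Rayleigh residual: δ_res = (δ₀ + 1000)·f^(α−1) − 1000
α − 1 = -0.03710
f^(α−1) = 0.08^(-0.03710) = 1.098235
δ_res = (2.7 + 1000) × 1.098235 − 1000 = 1101.200 − 1000 = 101.20‰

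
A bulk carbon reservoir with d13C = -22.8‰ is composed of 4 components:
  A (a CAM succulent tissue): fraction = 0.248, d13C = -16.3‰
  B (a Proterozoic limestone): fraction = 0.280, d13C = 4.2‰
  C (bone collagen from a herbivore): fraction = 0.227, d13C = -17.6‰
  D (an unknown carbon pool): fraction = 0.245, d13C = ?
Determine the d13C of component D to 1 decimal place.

Isotope mass balance: δ_bulk = Σ fᵢ·δᵢ.
-22.8 = 0.248×(-16.3) + 0.280×(4.2) + 0.227×(-17.6) + 0.245×δ_D
0.245·δ_D = -22.8 − (-6.862) = -15.938
δ_D = -15.938 / 0.245 = -65.05‰

-65.1‰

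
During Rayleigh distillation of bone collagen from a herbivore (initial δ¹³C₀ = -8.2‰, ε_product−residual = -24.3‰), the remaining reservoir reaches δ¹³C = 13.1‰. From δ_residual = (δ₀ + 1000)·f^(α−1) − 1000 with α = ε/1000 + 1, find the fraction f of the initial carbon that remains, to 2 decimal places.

0.42

α − 1 = ε/1000 = -0.0243
(δ_res + 1000)/(δ₀ + 1000) = (13.1 + 1000)/(-8.2 + 1000) = 1013.1/991.8 = 1.021476
f = 1.021476^(1/-0.0243) = exp(ln(1.021476)/-0.0243) = exp(0.02125/-0.0243)
f = exp(-0.8744) = 0.4171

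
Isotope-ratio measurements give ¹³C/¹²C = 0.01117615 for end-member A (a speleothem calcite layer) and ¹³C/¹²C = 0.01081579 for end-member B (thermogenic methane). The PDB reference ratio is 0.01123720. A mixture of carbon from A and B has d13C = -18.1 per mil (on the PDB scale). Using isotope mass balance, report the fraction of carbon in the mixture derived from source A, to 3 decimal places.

0.605

δ_A = (0.01117615/0.01123720 − 1)×1000 = (0.994567 − 1)×1000 = -5.433 per mil
δ_B = (0.01081579/0.01123720 − 1)×1000 = (0.962499 − 1)×1000 = -37.501 per mil
f_A = (δ_mix − δ_B)/(δ_A − δ_B) = (-18.1 − (-37.501))/(-5.433 − (-37.501))
f_A = 19.401 / 32.068 = 0.6050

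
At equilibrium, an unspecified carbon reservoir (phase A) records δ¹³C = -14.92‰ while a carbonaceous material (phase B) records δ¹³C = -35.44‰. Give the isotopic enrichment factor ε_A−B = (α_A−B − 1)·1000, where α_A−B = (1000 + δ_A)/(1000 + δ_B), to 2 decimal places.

21.27‰

α_A−B = (1000 + -14.92) / (1000 + -35.44) = 985.08 / 964.56 = 1.021274
ε_A−B = (1.021274 − 1) × 1000 = 21.274‰
(The approximation ε ≈ δ_A − δ_B would give 20.52‰.)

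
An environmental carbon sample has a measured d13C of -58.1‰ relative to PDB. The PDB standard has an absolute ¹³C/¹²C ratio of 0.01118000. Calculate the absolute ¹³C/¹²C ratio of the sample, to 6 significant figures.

R_sample = R_standard × (d13C/1000 + 1)
R_sample = 0.01118000 × (-58.1/1000 + 1) = 0.01118000 × 0.941900
R_sample = 0.0105304

0.0105304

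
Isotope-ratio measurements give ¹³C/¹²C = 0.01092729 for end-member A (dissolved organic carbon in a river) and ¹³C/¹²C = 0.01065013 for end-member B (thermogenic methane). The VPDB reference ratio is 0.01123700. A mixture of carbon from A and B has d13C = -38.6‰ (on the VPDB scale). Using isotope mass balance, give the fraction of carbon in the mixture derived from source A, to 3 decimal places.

δ_A = (0.01092729/0.01123700 − 1)×1000 = (0.972438 − 1)×1000 = -27.562‰
δ_B = (0.01065013/0.01123700 − 1)×1000 = (0.947773 − 1)×1000 = -52.227‰
f_A = (δ_mix − δ_B)/(δ_A − δ_B) = (-38.6 − (-52.227))/(-27.562 − (-52.227))
f_A = 13.627 / 24.665 = 0.5525

0.552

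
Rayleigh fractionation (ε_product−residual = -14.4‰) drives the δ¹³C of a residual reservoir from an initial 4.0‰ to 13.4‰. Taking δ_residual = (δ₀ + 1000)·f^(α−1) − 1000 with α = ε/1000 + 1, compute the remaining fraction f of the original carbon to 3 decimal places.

0.524

α − 1 = ε/1000 = -0.0144
(δ_res + 1000)/(δ₀ + 1000) = (13.4 + 1000)/(4.0 + 1000) = 1013.4/1004.0 = 1.009363
f = 1.009363^(1/-0.0144) = exp(ln(1.009363)/-0.0144) = exp(0.00932/-0.0144)
f = exp(-0.6472) = 0.5235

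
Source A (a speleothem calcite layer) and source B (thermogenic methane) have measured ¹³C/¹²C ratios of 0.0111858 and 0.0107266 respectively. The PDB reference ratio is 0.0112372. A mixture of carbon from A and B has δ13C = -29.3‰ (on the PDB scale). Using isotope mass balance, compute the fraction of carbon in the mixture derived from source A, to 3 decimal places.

0.395

δ_A = (0.0111858/0.0112372 − 1)×1000 = (0.995426 − 1)×1000 = -4.574‰
δ_B = (0.0107266/0.0112372 − 1)×1000 = (0.954562 − 1)×1000 = -45.438‰
f_A = (δ_mix − δ_B)/(δ_A − δ_B) = (-29.3 − (-45.438))/(-4.574 − (-45.438))
f_A = 16.138 / 40.864 = 0.3949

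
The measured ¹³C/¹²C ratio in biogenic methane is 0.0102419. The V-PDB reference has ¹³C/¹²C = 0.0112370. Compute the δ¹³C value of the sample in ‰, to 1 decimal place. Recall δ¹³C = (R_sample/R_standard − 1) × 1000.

δ¹³C = (R_sample / R_standard − 1) × 1000
R_sample / R_standard = 0.0102419 / 0.0112370 = 0.911444
δ¹³C = (0.911444 − 1) × 1000 = -88.56‰

-88.6‰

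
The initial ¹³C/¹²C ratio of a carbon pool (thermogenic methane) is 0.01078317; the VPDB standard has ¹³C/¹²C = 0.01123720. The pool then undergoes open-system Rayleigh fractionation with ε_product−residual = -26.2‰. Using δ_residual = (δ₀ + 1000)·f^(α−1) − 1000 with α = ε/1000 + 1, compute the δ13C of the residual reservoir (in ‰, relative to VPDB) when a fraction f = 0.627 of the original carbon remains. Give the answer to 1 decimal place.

-28.6‰

δ₀ = (0.01078317/0.01123720 − 1)×1000 = (0.959596 − 1)×1000 = -40.404‰
α − 1 = ε/1000 = -0.0262
f^(α−1) = 0.627^(-0.0262) = 1.012305
δ_res = (-40.404 + 1000) × 1.012305 − 1000 = 971.404 − 1000 = -28.60‰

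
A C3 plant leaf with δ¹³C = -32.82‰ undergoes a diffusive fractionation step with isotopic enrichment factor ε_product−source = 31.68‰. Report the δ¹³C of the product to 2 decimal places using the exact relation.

To first order, δ_product ≈ δ_source + ε = -1.14‰.
Exactly, δ_product = (δ_source + 1000)·(ε/1000 + 1) − 1000.
δ_product = (-32.82 + 1000) × (31.68/1000 + 1) − 1000
δ_product = -2.180‰

-2.18‰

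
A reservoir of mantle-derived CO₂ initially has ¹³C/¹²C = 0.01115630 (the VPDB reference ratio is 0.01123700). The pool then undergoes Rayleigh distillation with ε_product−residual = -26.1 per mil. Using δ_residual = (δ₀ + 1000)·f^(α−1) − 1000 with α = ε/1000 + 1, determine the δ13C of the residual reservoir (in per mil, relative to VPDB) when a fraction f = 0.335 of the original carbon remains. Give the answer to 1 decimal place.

δ₀ = (0.01115630/0.01123700 − 1)×1000 = (0.992818 − 1)×1000 = -7.182 per mil
α − 1 = ε/1000 = -0.0261
f^(α−1) = 0.335^(-0.0261) = 1.028955
δ_res = (-7.182 + 1000) × 1.028955 − 1000 = 1021.565 − 1000 = 21.57 per mil

21.6 per mil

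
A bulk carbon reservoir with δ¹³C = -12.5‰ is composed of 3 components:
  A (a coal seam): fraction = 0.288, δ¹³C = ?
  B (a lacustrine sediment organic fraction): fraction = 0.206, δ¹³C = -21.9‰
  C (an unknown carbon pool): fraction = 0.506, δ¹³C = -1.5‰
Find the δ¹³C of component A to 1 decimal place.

Isotope mass balance: δ_bulk = Σ fᵢ·δᵢ.
-12.5 = 0.288×δ_A + 0.206×(-21.9) + 0.506×(-1.5)
0.288·δ_A = -12.5 − (-5.270) = -7.230
δ_A = -7.230 / 0.288 = -25.10‰

-25.1‰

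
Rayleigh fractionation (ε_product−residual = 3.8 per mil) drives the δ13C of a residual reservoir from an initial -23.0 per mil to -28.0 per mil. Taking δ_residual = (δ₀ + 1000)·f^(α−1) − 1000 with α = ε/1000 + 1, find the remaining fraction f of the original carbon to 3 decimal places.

0.259

α − 1 = ε/1000 = 0.0038
(δ_res + 1000)/(δ₀ + 1000) = (-28.0 + 1000)/(-23.0 + 1000) = 972.0/977.0 = 0.994882
f = 0.994882^(1/0.0038) = exp(ln(0.994882)/0.0038) = exp(-0.00513/0.0038)
f = exp(-1.3502) = 0.2592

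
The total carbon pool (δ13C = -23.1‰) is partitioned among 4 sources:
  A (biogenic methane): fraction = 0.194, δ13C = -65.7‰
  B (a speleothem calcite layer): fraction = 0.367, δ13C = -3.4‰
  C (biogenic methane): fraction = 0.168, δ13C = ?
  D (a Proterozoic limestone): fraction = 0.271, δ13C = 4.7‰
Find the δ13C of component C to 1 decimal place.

Isotope mass balance: δ_bulk = Σ fᵢ·δᵢ.
-23.1 = 0.194×(-65.7) + 0.367×(-3.4) + 0.168×δ_C + 0.271×(4.7)
0.168·δ_C = -23.1 − (-12.720) = -10.380
δ_C = -10.380 / 0.168 = -61.79‰

-61.8‰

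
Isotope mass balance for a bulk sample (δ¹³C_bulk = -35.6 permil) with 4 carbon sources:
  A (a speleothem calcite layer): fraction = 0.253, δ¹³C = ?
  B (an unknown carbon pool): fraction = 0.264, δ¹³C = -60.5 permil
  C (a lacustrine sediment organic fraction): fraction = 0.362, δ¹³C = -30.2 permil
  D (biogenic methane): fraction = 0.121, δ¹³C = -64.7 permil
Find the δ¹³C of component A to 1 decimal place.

-3.4 permil

Isotope mass balance: δ_bulk = Σ fᵢ·δᵢ.
-35.6 = 0.253×δ_A + 0.264×(-60.5) + 0.362×(-30.2) + 0.121×(-64.7)
0.253·δ_A = -35.6 − (-34.733) = -0.867
δ_A = -0.867 / 0.253 = -3.43 permil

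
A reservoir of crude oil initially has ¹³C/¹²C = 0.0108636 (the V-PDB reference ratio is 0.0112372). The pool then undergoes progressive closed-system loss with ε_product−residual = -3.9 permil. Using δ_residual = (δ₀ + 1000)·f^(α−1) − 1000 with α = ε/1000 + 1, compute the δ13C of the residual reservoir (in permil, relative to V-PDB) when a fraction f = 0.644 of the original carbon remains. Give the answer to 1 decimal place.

-31.6 permil

δ₀ = (0.0108636/0.0112372 − 1)×1000 = (0.966753 − 1)×1000 = -33.247 permil
α − 1 = ε/1000 = -0.0039
f^(α−1) = 0.644^(-0.0039) = 1.001718
δ_res = (-33.247 + 1000) × 1.001718 − 1000 = 968.414 − 1000 = -31.59 permil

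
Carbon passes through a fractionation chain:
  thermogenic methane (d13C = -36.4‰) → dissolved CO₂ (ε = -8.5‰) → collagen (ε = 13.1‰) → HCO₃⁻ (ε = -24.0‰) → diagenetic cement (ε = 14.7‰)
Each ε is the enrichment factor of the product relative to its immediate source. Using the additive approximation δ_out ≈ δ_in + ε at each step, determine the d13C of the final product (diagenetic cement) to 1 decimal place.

-41.1‰

step 1: δ ≈ -36.4 + (-8.5) = -44.9‰
step 2: δ ≈ -44.9 + (13.1) = -31.8‰
step 3: δ ≈ -31.8 + (-24.0) = -55.8‰
step 4: δ ≈ -55.8 + (14.7) = -41.1‰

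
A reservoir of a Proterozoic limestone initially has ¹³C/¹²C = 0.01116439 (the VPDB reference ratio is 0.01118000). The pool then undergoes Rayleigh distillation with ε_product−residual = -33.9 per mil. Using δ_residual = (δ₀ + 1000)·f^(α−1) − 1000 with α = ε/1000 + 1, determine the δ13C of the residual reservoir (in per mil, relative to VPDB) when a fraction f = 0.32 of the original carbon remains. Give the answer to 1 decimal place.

δ₀ = (0.01116439/0.01118000 − 1)×1000 = (0.998604 − 1)×1000 = -1.396 per mil
α − 1 = ε/1000 = -0.0339
f^(α−1) = 0.32^(-0.0339) = 1.039383
δ_res = (-1.396 + 1000) × 1.039383 − 1000 = 1037.931 − 1000 = 37.93 per mil

37.9 per mil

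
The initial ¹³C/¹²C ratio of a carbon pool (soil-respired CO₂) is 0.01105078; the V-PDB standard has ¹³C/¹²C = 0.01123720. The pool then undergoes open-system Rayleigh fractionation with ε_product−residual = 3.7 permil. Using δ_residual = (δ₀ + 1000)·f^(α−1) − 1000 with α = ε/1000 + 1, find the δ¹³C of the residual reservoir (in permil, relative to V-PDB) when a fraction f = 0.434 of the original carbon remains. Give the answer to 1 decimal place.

-19.6 permil

δ₀ = (0.01105078/0.01123720 − 1)×1000 = (0.983410 − 1)×1000 = -16.590 permil
α − 1 = ε/1000 = 0.0037
f^(α−1) = 0.434^(0.0037) = 0.996916
δ_res = (-16.590 + 1000) × 0.996916 − 1000 = 980.378 − 1000 = -19.62 permil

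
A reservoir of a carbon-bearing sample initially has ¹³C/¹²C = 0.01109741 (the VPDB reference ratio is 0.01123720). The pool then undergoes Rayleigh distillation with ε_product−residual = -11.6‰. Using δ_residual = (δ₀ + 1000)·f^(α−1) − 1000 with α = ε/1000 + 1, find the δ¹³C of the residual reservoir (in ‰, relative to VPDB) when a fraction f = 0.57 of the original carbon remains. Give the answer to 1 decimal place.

δ₀ = (0.01109741/0.01123720 − 1)×1000 = (0.987560 − 1)×1000 = -12.440‰
α − 1 = ε/1000 = -0.0116
f^(α−1) = 0.57^(-0.0116) = 1.006542
δ_res = (-12.440 + 1000) × 1.006542 − 1000 = 994.021 − 1000 = -5.98‰

-6.0‰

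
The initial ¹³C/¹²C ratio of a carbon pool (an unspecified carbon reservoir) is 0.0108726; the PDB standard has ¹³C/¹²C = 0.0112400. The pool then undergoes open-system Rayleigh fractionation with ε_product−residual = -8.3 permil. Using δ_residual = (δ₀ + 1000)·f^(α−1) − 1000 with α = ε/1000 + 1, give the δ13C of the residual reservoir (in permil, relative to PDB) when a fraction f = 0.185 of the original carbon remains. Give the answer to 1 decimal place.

-19.0 permil

δ₀ = (0.0108726/0.0112400 − 1)×1000 = (0.967313 − 1)×1000 = -32.687 permil
α − 1 = ε/1000 = -0.0083
f^(α−1) = 0.185^(-0.0083) = 1.014104
δ_res = (-32.687 + 1000) × 1.014104 − 1000 = 980.956 − 1000 = -19.04 permil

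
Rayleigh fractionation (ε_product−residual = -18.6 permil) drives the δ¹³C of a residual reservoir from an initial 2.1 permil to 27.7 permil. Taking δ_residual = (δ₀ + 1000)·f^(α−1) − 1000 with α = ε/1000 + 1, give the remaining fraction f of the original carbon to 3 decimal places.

α − 1 = ε/1000 = -0.0186
(δ_res + 1000)/(δ₀ + 1000) = (27.7 + 1000)/(2.1 + 1000) = 1027.7/1002.1 = 1.025546
f = 1.025546^(1/-0.0186) = exp(ln(1.025546)/-0.0186) = exp(0.02523/-0.0186)
f = exp(-1.3562) = 0.2576

0.258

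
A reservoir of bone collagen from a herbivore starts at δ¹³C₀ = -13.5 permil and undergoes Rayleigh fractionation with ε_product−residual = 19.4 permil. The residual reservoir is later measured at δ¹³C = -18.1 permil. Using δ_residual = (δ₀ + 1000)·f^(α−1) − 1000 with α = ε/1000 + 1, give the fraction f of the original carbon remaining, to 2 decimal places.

α − 1 = ε/1000 = 0.0194
(δ_res + 1000)/(δ₀ + 1000) = (-18.1 + 1000)/(-13.5 + 1000) = 981.9/986.5 = 0.995337
f = 0.995337^(1/0.0194) = exp(ln(0.995337)/0.0194) = exp(-0.00467/0.0194)
f = exp(-0.2409) = 0.7859

0.79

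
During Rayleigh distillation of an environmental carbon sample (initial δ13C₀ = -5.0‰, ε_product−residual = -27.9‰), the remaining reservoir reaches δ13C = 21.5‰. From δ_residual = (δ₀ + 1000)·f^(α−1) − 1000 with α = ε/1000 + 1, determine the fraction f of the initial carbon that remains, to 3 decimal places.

α − 1 = ε/1000 = -0.0279
(δ_res + 1000)/(δ₀ + 1000) = (21.5 + 1000)/(-5.0 + 1000) = 1021.5/995.0 = 1.026633
f = 1.026633^(1/-0.0279) = exp(ln(1.026633)/-0.0279) = exp(0.02628/-0.0279)
f = exp(-0.9421) = 0.3898

0.390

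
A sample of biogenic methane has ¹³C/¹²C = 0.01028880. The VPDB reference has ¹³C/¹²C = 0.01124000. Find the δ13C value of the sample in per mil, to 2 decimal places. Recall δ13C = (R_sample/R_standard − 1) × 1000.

-84.63 per mil

δ13C = (R_sample / R_standard − 1) × 1000
R_sample / R_standard = 0.01028880 / 0.01124000 = 0.915374
δ13C = (0.915374 − 1) × 1000 = -84.626 per mil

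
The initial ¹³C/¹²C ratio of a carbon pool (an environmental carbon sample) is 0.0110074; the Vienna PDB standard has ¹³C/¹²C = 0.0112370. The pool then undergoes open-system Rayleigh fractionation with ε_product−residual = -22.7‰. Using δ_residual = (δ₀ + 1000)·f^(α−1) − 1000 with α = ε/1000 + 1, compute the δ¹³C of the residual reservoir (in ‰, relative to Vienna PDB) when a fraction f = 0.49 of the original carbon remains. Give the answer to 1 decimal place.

δ₀ = (0.0110074/0.0112370 − 1)×1000 = (0.979568 − 1)×1000 = -20.432‰
α − 1 = ε/1000 = -0.0227
f^(α−1) = 0.49^(-0.0227) = 1.016325
δ_res = (-20.432 + 1000) × 1.016325 − 1000 = 995.559 − 1000 = -4.44‰

-4.4‰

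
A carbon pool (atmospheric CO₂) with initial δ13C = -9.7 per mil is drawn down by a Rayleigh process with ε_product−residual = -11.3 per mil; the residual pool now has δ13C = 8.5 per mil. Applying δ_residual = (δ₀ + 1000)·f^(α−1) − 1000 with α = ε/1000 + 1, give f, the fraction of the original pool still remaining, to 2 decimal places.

α − 1 = ε/1000 = -0.0113
(δ_res + 1000)/(δ₀ + 1000) = (8.5 + 1000)/(-9.7 + 1000) = 1008.5/990.3 = 1.018378
f = 1.018378^(1/-0.0113) = exp(ln(1.018378)/-0.0113) = exp(0.01821/-0.0113)
f = exp(-1.6116) = 0.1996

0.20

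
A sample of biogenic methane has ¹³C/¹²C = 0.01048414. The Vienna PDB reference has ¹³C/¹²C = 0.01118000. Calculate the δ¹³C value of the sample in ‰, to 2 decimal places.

-62.24‰

δ¹³C = (R_sample / R_standard − 1) × 1000
R_sample / R_standard = 0.01048414 / 0.01118000 = 0.937758
δ¹³C = (0.937758 − 1) × 1000 = -62.242‰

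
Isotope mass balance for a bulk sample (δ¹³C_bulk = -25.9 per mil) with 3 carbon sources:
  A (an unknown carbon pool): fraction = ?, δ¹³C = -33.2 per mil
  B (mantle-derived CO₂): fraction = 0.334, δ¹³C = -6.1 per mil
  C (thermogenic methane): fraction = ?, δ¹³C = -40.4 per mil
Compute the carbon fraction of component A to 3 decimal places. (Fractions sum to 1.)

0.423

Let f_A and f_C be the unknown fractions; fractions sum to 1 so f_A + f_C = 0.666.
Mass balance: Σ fᵢ·δᵢ = δ_bulk ⇒ f_A·(-33.2) + f_C·(-40.4) = -25.9 − (-2.037) = -23.863
Substitute f_C = 0.666 − f_A:
f_A·(-33.2 − -40.4) = -23.863 − 0.666×(-40.4) = 3.044
f_A = 3.044 / 7.2 = 0.4228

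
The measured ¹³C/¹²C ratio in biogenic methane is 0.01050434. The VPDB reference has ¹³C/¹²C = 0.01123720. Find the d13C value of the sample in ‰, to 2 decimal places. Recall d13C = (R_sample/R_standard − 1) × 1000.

-65.22‰

d13C = (R_sample / R_standard − 1) × 1000
R_sample / R_standard = 0.01050434 / 0.01123720 = 0.934783
d13C = (0.934783 − 1) × 1000 = -65.217‰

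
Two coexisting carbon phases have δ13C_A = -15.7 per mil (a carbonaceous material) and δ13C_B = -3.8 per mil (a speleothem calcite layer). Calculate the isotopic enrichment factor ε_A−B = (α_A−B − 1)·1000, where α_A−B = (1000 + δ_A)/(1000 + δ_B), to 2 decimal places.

-11.95 per mil

α_A−B = (1000 + -15.7) / (1000 + -3.8) = 984.3 / 996.2 = 0.988055
ε_A−B = (0.988055 − 1) × 1000 = -11.945 per mil
(The approximation ε ≈ δ_A − δ_B would give -11.9 per mil.)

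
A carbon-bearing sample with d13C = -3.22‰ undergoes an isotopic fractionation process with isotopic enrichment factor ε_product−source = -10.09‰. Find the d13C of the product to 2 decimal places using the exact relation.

To first order, δ_product ≈ δ_source + ε = -13.31‰.
Exactly, δ_product = (δ_source + 1000)·(ε/1000 + 1) − 1000.
δ_product = (-3.22 + 1000) × (-10.09/1000 + 1) − 1000
δ_product = -13.278‰

-13.28‰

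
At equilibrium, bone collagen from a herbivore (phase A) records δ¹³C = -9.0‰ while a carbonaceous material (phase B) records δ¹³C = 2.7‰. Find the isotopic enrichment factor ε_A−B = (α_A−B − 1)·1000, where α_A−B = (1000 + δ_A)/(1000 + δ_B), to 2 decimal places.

α_A−B = (1000 + -9.0) / (1000 + 2.7) = 991.0 / 1002.7 = 0.988332
ε_A−B = (0.988332 − 1) × 1000 = -11.668‰
(The approximation ε ≈ δ_A − δ_B would give -11.7‰.)

-11.67‰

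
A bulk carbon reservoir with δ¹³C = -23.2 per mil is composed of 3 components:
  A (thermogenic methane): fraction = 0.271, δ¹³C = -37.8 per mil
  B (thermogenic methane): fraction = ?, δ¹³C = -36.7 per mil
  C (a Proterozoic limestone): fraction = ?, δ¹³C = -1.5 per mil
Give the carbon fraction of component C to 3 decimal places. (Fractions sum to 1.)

0.392

Let f_C and f_B be the unknown fractions; fractions sum to 1 so f_C + f_B = 0.729.
Mass balance: Σ fᵢ·δᵢ = δ_bulk ⇒ f_C·(-1.5) + f_B·(-36.7) = -23.2 − (-10.244) = -12.956
Substitute f_B = 0.729 − f_C:
f_C·(-1.5 − -36.7) = -12.956 − 0.729×(-36.7) = 13.798
f_C = 13.798 / 35.2 = 0.3920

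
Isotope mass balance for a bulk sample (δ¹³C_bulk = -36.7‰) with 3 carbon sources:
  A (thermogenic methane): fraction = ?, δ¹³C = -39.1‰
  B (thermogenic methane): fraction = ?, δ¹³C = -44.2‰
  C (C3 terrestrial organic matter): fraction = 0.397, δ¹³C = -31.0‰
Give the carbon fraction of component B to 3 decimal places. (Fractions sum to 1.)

0.160

Let f_B and f_A be the unknown fractions; fractions sum to 1 so f_B + f_A = 0.603.
Mass balance: Σ fᵢ·δᵢ = δ_bulk ⇒ f_B·(-44.2) + f_A·(-39.1) = -36.7 − (-12.307) = -24.393
Substitute f_A = 0.603 − f_B:
f_B·(-44.2 − -39.1) = -24.393 − 0.603×(-39.1) = -0.816
f_B = -0.816 / -5.1 = 0.1599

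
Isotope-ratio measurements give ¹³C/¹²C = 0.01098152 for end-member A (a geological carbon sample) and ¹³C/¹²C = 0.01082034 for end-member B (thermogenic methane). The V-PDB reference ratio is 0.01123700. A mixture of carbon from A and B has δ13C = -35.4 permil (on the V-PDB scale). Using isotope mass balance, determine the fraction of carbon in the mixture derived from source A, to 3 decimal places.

δ_A = (0.01098152/0.01123700 − 1)×1000 = (0.977264 − 1)×1000 = -22.736 permil
δ_B = (0.01082034/0.01123700 − 1)×1000 = (0.962921 − 1)×1000 = -37.079 permil
f_A = (δ_mix − δ_B)/(δ_A − δ_B) = (-35.4 − (-37.079))/(-22.736 − (-37.079))
f_A = 1.679 / 14.344 = 0.1171

0.117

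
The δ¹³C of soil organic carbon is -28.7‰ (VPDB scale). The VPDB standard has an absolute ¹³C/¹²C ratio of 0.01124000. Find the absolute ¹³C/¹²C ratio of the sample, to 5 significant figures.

R_sample = R_standard × (δ¹³C/1000 + 1)
R_sample = 0.01124000 × (-28.7/1000 + 1) = 0.01124000 × 0.971300
R_sample = 0.0109174

0.010917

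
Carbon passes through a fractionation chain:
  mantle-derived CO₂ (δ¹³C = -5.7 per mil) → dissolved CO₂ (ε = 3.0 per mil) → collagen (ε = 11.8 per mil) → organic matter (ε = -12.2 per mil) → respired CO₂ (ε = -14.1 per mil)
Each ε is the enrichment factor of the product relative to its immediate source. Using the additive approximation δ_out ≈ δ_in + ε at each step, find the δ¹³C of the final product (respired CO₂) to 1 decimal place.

-17.2 per mil

step 1: δ ≈ -5.7 + (3.0) = -2.7 per mil
step 2: δ ≈ -2.7 + (11.8) = 9.1 per mil
step 3: δ ≈ 9.1 + (-12.2) = -3.1 per mil
step 4: δ ≈ -3.1 + (-14.1) = -17.2 per mil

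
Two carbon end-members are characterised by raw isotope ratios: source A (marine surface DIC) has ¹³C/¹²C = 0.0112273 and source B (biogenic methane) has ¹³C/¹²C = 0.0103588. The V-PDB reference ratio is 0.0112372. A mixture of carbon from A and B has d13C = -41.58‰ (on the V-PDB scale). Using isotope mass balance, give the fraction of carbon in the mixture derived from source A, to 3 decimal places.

δ_A = (0.0112273/0.0112372 − 1)×1000 = (0.999119 − 1)×1000 = -0.881‰
δ_B = (0.0103588/0.0112372 − 1)×1000 = (0.921831 − 1)×1000 = -78.169‰
f_A = (δ_mix − δ_B)/(δ_A − δ_B) = (-41.58 − (-78.169))/(-0.881 − (-78.169))
f_A = 36.589 / 77.288 = 0.4734

0.473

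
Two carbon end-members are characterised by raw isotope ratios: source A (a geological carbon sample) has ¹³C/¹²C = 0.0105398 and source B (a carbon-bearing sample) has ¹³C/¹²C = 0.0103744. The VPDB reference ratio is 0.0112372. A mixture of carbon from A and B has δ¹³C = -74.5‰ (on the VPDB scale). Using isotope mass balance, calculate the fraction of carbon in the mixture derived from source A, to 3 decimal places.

δ_A = (0.0105398/0.0112372 − 1)×1000 = (0.937938 − 1)×1000 = -62.062‰
δ_B = (0.0103744/0.0112372 − 1)×1000 = (0.923219 − 1)×1000 = -76.781‰
f_A = (δ_mix − δ_B)/(δ_A − δ_B) = (-74.5 − (-76.781))/(-62.062 − (-76.781))
f_A = 2.281 / 14.719 = 0.1549

0.155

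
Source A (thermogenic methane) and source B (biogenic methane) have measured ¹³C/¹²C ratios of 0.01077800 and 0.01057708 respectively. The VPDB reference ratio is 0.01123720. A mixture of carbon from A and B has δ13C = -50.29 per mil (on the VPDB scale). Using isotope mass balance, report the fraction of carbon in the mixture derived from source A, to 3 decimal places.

0.473

δ_A = (0.01077800/0.01123720 − 1)×1000 = (0.959136 − 1)×1000 = -40.864 per mil
δ_B = (0.01057708/0.01123720 − 1)×1000 = (0.941256 − 1)×1000 = -58.744 per mil
f_A = (δ_mix − δ_B)/(δ_A − δ_B) = (-50.29 − (-58.744))/(-40.864 − (-58.744))
f_A = 8.454 / 17.880 = 0.4728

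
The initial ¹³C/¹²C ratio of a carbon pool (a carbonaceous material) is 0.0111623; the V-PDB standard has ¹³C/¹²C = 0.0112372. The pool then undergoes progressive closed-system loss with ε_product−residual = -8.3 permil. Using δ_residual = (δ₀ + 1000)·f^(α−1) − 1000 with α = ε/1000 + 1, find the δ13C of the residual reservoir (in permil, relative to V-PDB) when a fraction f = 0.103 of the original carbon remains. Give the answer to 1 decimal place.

δ₀ = (0.0111623/0.0112372 − 1)×1000 = (0.993335 − 1)×1000 = -6.665 permil
α − 1 = ε/1000 = -0.0083
f^(α−1) = 0.103^(-0.0083) = 1.019045
δ_res = (-6.665 + 1000) × 1.019045 − 1000 = 1012.253 − 1000 = 12.25 permil

12.3 permil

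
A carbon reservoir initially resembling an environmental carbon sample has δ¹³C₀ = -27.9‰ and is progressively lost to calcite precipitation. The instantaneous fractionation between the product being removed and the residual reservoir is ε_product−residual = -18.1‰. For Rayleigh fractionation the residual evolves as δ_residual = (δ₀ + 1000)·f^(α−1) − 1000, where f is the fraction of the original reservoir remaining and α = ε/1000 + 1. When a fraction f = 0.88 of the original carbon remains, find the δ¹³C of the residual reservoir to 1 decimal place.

Rayleigh residual: δ_res = (δ₀ + 1000)·f^(α−1) − 1000
α = ε/1000 + 1 = 0.98190, so α − 1 = -0.01810
f^(α−1) = 0.88^(-0.01810) = 1.002316
δ_res = (-27.9 + 1000) × 1.002316 − 1000 = 974.352 − 1000 = -25.65‰

-25.6‰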